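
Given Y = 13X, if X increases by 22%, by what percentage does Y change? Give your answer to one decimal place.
22.0%

For Y = 13X:
If X → X(1 + 0.22)
Then Y → Y · (1 + 0.22)^1
     = Y · 1.2200

Percentage change = ((1 + 0.22)^1 − 1) × 100% = 22.0%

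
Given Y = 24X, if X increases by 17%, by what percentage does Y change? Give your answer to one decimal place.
17.0%

For Y = 24X:
If X → X(1 + 0.17)
Then Y → Y · (1 + 0.17)^1
     = Y · 1.1700

Percentage change = ((1 + 0.17)^1 − 1) × 100% = 17.0%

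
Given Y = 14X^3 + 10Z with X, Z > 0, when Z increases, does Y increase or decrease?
Y increases

Taking the partial derivative:
∂Y/∂Z = 10

∂Y/∂Z = 10 > 0 (assuming positive values)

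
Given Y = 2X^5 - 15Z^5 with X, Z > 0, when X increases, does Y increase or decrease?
Y increases

Taking the partial derivative:
∂Y/∂X = 10X^4

∂Y/∂X = 10X^4 > 0 (assuming positive values)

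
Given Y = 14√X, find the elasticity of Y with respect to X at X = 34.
Elasticity = 1/2

Elasticity = (dY/dX) · (X/Y)

dY/dX = 7/√X
At X = 34: dY/dX = 7·√34/34, Y = 14·√34

Elasticity = (7·√34/34) · (34 / (14·√34)) = 1/2

Interpretation: for a small percentage change in X, the percentage change in Y is approximately 0.50 times as large.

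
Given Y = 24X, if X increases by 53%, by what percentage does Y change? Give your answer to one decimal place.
53.0%

For Y = 24X:
If X → X(1 + 0.53)
Then Y → Y · (1 + 0.53)^1
     = Y · 1.5300

Percentage change = ((1 + 0.53)^1 − 1) × 100% = 53.0%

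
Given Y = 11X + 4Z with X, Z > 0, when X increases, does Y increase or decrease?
Y increases

Taking the partial derivative:
∂Y/∂X = 11

∂Y/∂X = 11 > 0 (assuming positive values)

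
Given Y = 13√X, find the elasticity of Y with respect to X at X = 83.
Elasticity = 1/2

Elasticity = (dY/dX) · (X/Y)

dY/dX = 13/(2·√X)
At X = 83: dY/dX = 13·√83/166, Y = 13·√83

Elasticity = (13·√83/166) · (83 / (13·√83)) = 1/2

Interpretation: for a small percentage change in X, the percentage change in Y is approximately 0.50 times as large.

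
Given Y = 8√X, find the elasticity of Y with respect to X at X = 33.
Elasticity = 1/2

Elasticity = (dY/dX) · (X/Y)

dY/dX = 4/√X
At X = 33: dY/dX = 4·√33/33, Y = 8·√33

Elasticity = (4·√33/33) · (33 / (8·√33)) = 1/2

Interpretation: for a small percentage change in X, the percentage change in Y is approximately 0.50 times as large.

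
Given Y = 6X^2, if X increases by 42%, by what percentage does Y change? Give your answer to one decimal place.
101.6%

For Y = 6X^2:
If X → X(1 + 0.42)
Then Y → Y · (1 + 0.42)^2
     = Y · 2.0164

Percentage change = ((1 + 0.42)^2 − 1) × 100% ≈ 101.6%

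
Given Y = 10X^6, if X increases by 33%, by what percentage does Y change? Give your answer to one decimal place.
453.5%

For Y = 10X^6:
If X → X(1 + 0.33)
Then Y → Y · (1 + 0.33)^6
     ≈ Y · 5.5349

Percentage change = ((1 + 0.33)^6 − 1) × 100% ≈ 453.5%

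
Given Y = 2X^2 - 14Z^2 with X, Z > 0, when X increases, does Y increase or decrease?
Y increases

Taking the partial derivative:
∂Y/∂X = 4X

∂Y/∂X = 4X > 0 (assuming positive values)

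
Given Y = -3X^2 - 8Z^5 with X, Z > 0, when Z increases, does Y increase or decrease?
Y decreases

Taking the partial derivative:
∂Y/∂Z = -40Z^4

∂Y/∂Z = -40Z^4 < 0 (assuming positive values)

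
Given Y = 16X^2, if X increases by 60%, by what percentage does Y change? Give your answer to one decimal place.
156.0%

For Y = 16X^2:
If X → X(1 + 0.6)
Then Y → Y · (1 + 0.6)^2
     = Y · 2.5600

Percentage change = ((1 + 0.6)^2 − 1) × 100% = 156.0%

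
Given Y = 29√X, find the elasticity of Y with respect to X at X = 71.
Elasticity = 1/2

Elasticity = (dY/dX) · (X/Y)

dY/dX = 29/(2·√X)
At X = 71: dY/dX = 29·√71/142, Y = 29·√71

Elasticity = (29·√71/142) · (71 / (29·√71)) = 1/2

Interpretation: for a small percentage change in X, the percentage change in Y is approximately 0.50 times as large.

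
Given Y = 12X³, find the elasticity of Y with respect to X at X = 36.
Elasticity = 3

Elasticity = (dY/dX) · (X/Y)

dY/dX = 36·X²
At X = 36: dY/dX = 46656, Y = 559872

Elasticity = 46656 · (36 / 559872) = 3

Interpretation: for a small percentage change in X, the percentage change in Y is approximately 3.00 times as large.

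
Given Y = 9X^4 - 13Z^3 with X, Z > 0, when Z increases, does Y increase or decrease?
Y decreases

Taking the partial derivative:
∂Y/∂Z = -39Z^2

∂Y/∂Z = -39Z^2 < 0 (assuming positive values)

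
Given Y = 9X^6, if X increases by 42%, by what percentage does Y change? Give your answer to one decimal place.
719.8%

For Y = 9X^6:
If X → X(1 + 0.42)
Then Y → Y · (1 + 0.42)^6
     ≈ Y · 8.1984

Percentage change = ((1 + 0.42)^6 − 1) × 100% ≈ 719.8%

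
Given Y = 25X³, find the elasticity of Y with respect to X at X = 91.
Elasticity = 3

Elasticity = (dY/dX) · (X/Y)

dY/dX = 75·X²
At X = 91: dY/dX = 621075, Y = 18839275

Elasticity = 621075 · (91 / 18839275) = 3

Interpretation: for a small percentage change in X, the percentage change in Y is approximately 3.00 times as large.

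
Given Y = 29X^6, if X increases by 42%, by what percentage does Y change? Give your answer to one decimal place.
719.8%

For Y = 29X^6:
If X → X(1 + 0.42)
Then Y → Y · (1 + 0.42)^6
     ≈ Y · 8.1984

Percentage change = ((1 + 0.42)^6 − 1) × 100% ≈ 719.8%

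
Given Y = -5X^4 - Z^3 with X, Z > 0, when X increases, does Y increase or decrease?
Y decreases

Taking the partial derivative:
∂Y/∂X = -20X^3

∂Y/∂X = -20X^3 < 0 (assuming positive values)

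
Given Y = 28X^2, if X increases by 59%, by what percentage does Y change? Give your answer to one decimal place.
152.8%

For Y = 28X^2:
If X → X(1 + 0.59)
Then Y → Y · (1 + 0.59)^2
     = Y · 2.5281

Percentage change = ((1 + 0.59)^2 − 1) × 100% ≈ 152.8%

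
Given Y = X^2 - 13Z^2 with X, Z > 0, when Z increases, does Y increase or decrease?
Y decreases

Taking the partial derivative:
∂Y/∂Z = -26Z

∂Y/∂Z = -26Z < 0 (assuming positive values)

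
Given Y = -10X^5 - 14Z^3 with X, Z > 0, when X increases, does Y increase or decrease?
Y decreases

Taking the partial derivative:
∂Y/∂X = -50X^4

∂Y/∂X = -50X^4 < 0 (assuming positive values)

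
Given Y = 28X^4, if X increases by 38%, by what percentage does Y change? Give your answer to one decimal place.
262.7%

For Y = 28X^4:
If X → X(1 + 0.38)
Then Y → Y · (1 + 0.38)^4
     ≈ Y · 3.6267

Percentage change = ((1 + 0.38)^4 − 1) × 100% ≈ 262.7%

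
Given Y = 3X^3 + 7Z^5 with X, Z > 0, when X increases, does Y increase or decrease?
Y increases

Taking the partial derivative:
∂Y/∂X = 9X^2

∂Y/∂X = 9X^2 > 0 (assuming positive values)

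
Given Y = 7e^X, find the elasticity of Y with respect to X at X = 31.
Elasticity = 31

Elasticity = (dY/dX) · (X/Y)

dY/dX = 7·e^X
At X = 31: dY/dX = 7·e^31, Y = 7·e^31

Elasticity = (7·e^31) · (31 / (7·e^31)) = 31

Interpretation: for a small percentage change in X, the percentage change in Y is approximately 31.00 times as large.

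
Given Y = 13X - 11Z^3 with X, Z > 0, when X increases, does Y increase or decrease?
Y increases

Taking the partial derivative:
∂Y/∂X = 13

∂Y/∂X = 13 > 0 (assuming positive values)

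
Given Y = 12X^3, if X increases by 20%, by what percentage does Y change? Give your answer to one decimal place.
72.8%

For Y = 12X^3:
If X → X(1 + 0.2)
Then Y → Y · (1 + 0.2)^3
     = Y · 1.7280

Percentage change = ((1 + 0.2)^3 − 1) × 100% = 72.8%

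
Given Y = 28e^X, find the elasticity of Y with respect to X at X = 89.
Elasticity = 89

Elasticity = (dY/dX) · (X/Y)

dY/dX = 28·e^X
At X = 89: dY/dX = 28·e^89, Y = 28·e^89

Elasticity = (28·e^89) · (89 / (28·e^89)) = 89

Interpretation: for a small percentage change in X, the percentage change in Y is approximately 89.00 times as large.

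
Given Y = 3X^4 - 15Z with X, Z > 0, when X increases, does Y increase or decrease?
Y increases

Taking the partial derivative:
∂Y/∂X = 12X^3

∂Y/∂X = 12X^3 > 0 (assuming positive values)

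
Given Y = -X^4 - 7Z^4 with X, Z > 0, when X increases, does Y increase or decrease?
Y decreases

Taking the partial derivative:
∂Y/∂X = -4X^3

∂Y/∂X = -4X^3 < 0 (assuming positive values)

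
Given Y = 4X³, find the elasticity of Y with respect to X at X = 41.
Elasticity = 3

Elasticity = (dY/dX) · (X/Y)

dY/dX = 12·X²
At X = 41: dY/dX = 20172, Y = 275684

Elasticity = 20172 · (41 / 275684) = 3

Interpretation: for a small percentage change in X, the percentage change in Y is approximately 3.00 times as large.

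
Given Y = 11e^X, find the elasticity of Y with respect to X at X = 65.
Elasticity = 65

Elasticity = (dY/dX) · (X/Y)

dY/dX = 11·e^X
At X = 65: dY/dX = 11·e^65, Y = 11·e^65

Elasticity = (11·e^65) · (65 / (11·e^65)) = 65

Interpretation: for a small percentage change in X, the percentage change in Y is approximately 65.00 times as large.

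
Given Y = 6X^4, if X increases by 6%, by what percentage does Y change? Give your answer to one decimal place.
26.2%

For Y = 6X^4:
If X → X(1 + 0.06)
Then Y → Y · (1 + 0.06)^4
     ≈ Y · 1.2625

Percentage change = ((1 + 0.06)^4 − 1) × 100% ≈ 26.2%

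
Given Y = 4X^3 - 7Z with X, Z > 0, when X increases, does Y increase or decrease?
Y increases

Taking the partial derivative:
∂Y/∂X = 12X^2

∂Y/∂X = 12X^2 > 0 (assuming positive values)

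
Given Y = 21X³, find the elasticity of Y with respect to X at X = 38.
Elasticity = 3

Elasticity = (dY/dX) · (X/Y)

dY/dX = 63·X²
At X = 38: dY/dX = 90972, Y = 1152312

Elasticity = 90972 · (38 / 1152312) = 3

Interpretation: for a small percentage change in X, the percentage change in Y is approximately 3.00 times as large.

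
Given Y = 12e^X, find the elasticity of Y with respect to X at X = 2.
Elasticity = 2

Elasticity = (dY/dX) · (X/Y)

dY/dX = 12·e^X
At X = 2: dY/dX = 12·e^2, Y = 12·e^2

Elasticity = (12·e^2) · (2 / (12·e^2)) = 2

Interpretation: for a small percentage change in X, the percentage change in Y is approximately 2.00 times as large.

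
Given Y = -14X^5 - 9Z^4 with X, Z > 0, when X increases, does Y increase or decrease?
Y decreases

Taking the partial derivative:
∂Y/∂X = -70X^4

∂Y/∂X = -70X^4 < 0 (assuming positive values)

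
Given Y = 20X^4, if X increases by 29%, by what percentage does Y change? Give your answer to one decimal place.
176.9%

For Y = 20X^4:
If X → X(1 + 0.29)
Then Y → Y · (1 + 0.29)^4
     ≈ Y · 2.7692

Percentage change = ((1 + 0.29)^4 − 1) × 100% ≈ 176.9%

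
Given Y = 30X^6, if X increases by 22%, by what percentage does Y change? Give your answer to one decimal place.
229.7%

For Y = 30X^6:
If X → X(1 + 0.22)
Then Y → Y · (1 + 0.22)^6
     ≈ Y · 3.2973

Percentage change = ((1 + 0.22)^6 − 1) × 100% ≈ 229.7%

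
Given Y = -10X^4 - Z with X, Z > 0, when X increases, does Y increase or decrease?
Y decreases

Taking the partial derivative:
∂Y/∂X = -40X^3

∂Y/∂X = -40X^3 < 0 (assuming positive values)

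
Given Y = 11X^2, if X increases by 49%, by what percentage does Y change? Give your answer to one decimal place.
122.0%

For Y = 11X^2:
If X → X(1 + 0.49)
Then Y → Y · (1 + 0.49)^2
     = Y · 2.2201

Percentage change = ((1 + 0.49)^2 − 1) × 100% ≈ 122.0%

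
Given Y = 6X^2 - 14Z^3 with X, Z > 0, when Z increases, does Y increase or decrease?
Y decreases

Taking the partial derivative:
∂Y/∂Z = -42Z^2

∂Y/∂Z = -42Z^2 < 0 (assuming positive values)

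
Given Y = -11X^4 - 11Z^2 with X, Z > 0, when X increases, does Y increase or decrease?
Y decreases

Taking the partial derivative:
∂Y/∂X = -44X^3

∂Y/∂X = -44X^3 < 0 (assuming positive values)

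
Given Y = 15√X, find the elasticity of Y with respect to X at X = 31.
Elasticity = 1/2

Elasticity = (dY/dX) · (X/Y)

dY/dX = 15/(2·√X)
At X = 31: dY/dX = 15·√31/62, Y = 15·√31

Elasticity = (15·√31/62) · (31 / (15·√31)) = 1/2

Interpretation: for a small percentage change in X, the percentage change in Y is approximately 0.50 times as large.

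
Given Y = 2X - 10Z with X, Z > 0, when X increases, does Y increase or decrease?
Y increases

Taking the partial derivative:
∂Y/∂X = 2

∂Y/∂X = 2 > 0 (assuming positive values)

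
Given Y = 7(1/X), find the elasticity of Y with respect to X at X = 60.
Elasticity = -1

Elasticity = (dY/dX) · (X/Y)

dY/dX = -7/X²
At X = 60: dY/dX = -7/3600, Y = 7/60

Elasticity = (-7/3600) · (60 / (7/60)) = -1

Interpretation: for a small percentage change in X, the percentage change in Y is approximately -1.00 times as large.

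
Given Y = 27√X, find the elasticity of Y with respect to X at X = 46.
Elasticity = 1/2

Elasticity = (dY/dX) · (X/Y)

dY/dX = 27/(2·√X)
At X = 46: dY/dX = 27·√46/92, Y = 27·√46

Elasticity = (27·√46/92) · (46 / (27·√46)) = 1/2

Interpretation: for a small percentage change in X, the percentage change in Y is approximately 0.50 times as large.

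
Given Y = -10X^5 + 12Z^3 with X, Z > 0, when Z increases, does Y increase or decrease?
Y increases

Taking the partial derivative:
∂Y/∂Z = 36Z^2

∂Y/∂Z = 36Z^2 > 0 (assuming positive values)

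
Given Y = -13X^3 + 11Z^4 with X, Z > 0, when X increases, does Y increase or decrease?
Y decreases

Taking the partial derivative:
∂Y/∂X = -39X^2

∂Y/∂X = -39X^2 < 0 (assuming positive values)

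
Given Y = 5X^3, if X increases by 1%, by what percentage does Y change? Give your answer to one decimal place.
3.0%

For Y = 5X^3:
If X → X(1 + 0.01)
Then Y → Y · (1 + 0.01)^3
     ≈ Y · 1.0303

Percentage change = ((1 + 0.01)^3 − 1) × 100% ≈ 3.0%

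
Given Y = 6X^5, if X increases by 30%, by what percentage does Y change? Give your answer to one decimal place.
271.3%

For Y = 6X^5:
If X → X(1 + 0.3)
Then Y → Y · (1 + 0.3)^5
     ≈ Y · 3.7129

Percentage change = ((1 + 0.3)^5 − 1) × 100% ≈ 271.3%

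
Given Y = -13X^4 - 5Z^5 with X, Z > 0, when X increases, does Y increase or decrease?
Y decreases

Taking the partial derivative:
∂Y/∂X = -52X^3

∂Y/∂X = -52X^3 < 0 (assuming positive values)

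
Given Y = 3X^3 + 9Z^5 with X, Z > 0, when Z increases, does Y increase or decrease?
Y increases

Taking the partial derivative:
∂Y/∂Z = 45Z^4

∂Y/∂Z = 45Z^4 > 0 (assuming positive values)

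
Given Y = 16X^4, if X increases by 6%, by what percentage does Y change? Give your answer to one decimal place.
26.2%

For Y = 16X^4:
If X → X(1 + 0.06)
Then Y → Y · (1 + 0.06)^4
     ≈ Y · 1.2625

Percentage change = ((1 + 0.06)^4 − 1) × 100% ≈ 26.2%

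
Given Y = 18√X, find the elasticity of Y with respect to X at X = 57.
Elasticity = 1/2

Elasticity = (dY/dX) · (X/Y)

dY/dX = 9/√X
At X = 57: dY/dX = 3·√57/19, Y = 18·√57

Elasticity = (3·√57/19) · (57 / (18·√57)) = 1/2

Interpretation: for a small percentage change in X, the percentage change in Y is approximately 0.50 times as large.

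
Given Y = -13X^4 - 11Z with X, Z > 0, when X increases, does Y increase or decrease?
Y decreases

Taking the partial derivative:
∂Y/∂X = -52X^3

∂Y/∂X = -52X^3 < 0 (assuming positive values)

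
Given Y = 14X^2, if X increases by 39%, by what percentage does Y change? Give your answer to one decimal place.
93.2%

For Y = 14X^2:
If X → X(1 + 0.39)
Then Y → Y · (1 + 0.39)^2
     = Y · 1.9321

Percentage change = ((1 + 0.39)^2 − 1) × 100% ≈ 93.2%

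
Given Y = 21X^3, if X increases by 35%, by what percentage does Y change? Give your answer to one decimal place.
146.0%

For Y = 21X^3:
If X → X(1 + 0.35)
Then Y → Y · (1 + 0.35)^3
     ≈ Y · 2.4604

Percentage change = ((1 + 0.35)^3 − 1) × 100% ≈ 146.0%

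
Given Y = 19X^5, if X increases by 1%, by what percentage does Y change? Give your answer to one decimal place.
5.1%

For Y = 19X^5:
If X → X(1 + 0.01)
Then Y → Y · (1 + 0.01)^5
     ≈ Y · 1.0510

Percentage change = ((1 + 0.01)^5 − 1) × 100% ≈ 5.1%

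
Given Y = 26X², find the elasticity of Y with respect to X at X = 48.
Elasticity = 2

Elasticity = (dY/dX) · (X/Y)

dY/dX = 52·X
At X = 48: dY/dX = 2496, Y = 59904

Elasticity = 2496 · (48 / 59904) = 2

Interpretation: for a small percentage change in X, the percentage change in Y is approximately 2.00 times as large.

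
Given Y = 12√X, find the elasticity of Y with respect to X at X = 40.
Elasticity = 1/2

Elasticity = (dY/dX) · (X/Y)

dY/dX = 6/√X
At X = 40: dY/dX = 3·√10/10, Y = 24·√10

Elasticity = (3·√10/10) · (40 / (24·√10)) = 1/2

Interpretation: for a small percentage change in X, the percentage change in Y is approximately 0.50 times as large.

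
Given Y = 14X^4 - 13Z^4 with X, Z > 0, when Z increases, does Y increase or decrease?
Y decreases

Taking the partial derivative:
∂Y/∂Z = -52Z^3

∂Y/∂Z = -52Z^3 < 0 (assuming positive values)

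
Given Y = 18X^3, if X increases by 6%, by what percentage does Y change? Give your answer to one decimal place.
19.1%

For Y = 18X^3:
If X → X(1 + 0.06)
Then Y → Y · (1 + 0.06)^3
     ≈ Y · 1.1910

Percentage change = ((1 + 0.06)^3 − 1) × 100% ≈ 19.1%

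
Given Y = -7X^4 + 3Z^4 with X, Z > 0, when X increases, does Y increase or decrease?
Y decreases

Taking the partial derivative:
∂Y/∂X = -28X^3

∂Y/∂X = -28X^3 < 0 (assuming positive values)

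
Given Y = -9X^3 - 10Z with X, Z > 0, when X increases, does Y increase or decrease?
Y decreases

Taking the partial derivative:
∂Y/∂X = -27X^2

∂Y/∂X = -27X^2 < 0 (assuming positive values)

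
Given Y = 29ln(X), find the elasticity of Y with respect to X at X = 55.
Elasticity = 1/ln(55) ≈ 0.2495

Elasticity = (dY/dX) · (X/Y)

dY/dX = 29/X
At X = 55: dY/dX = 29/55, Y = 29·ln(55)

Elasticity = (29/55) · (55 / (29·ln(55))) = 1/ln(55) ≈ 0.2495

Interpretation: for a small percentage change in X, the percentage change in Y is approximately 0.25 times as large.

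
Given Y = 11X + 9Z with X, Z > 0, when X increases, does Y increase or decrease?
Y increases

Taking the partial derivative:
∂Y/∂X = 11

∂Y/∂X = 11 > 0 (assuming positive values)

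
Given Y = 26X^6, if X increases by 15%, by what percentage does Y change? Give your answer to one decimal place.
131.3%

For Y = 26X^6:
If X → X(1 + 0.15)
Then Y → Y · (1 + 0.15)^6
     ≈ Y · 2.3131

Percentage change = ((1 + 0.15)^6 − 1) × 100% ≈ 131.3%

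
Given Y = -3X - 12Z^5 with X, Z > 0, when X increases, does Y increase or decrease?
Y decreases

Taking the partial derivative:
∂Y/∂X = -3

∂Y/∂X = -3 < 0 (assuming positive values)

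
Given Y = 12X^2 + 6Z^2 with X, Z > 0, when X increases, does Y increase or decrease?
Y increases

Taking the partial derivative:
∂Y/∂X = 24X

∂Y/∂X = 24X > 0 (assuming positive values)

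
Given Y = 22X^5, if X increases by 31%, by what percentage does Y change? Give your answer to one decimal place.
285.8%

For Y = 22X^5:
If X → X(1 + 0.31)
Then Y → Y · (1 + 0.31)^5
     ≈ Y · 3.8579

Percentage change = ((1 + 0.31)^5 − 1) × 100% ≈ 285.8%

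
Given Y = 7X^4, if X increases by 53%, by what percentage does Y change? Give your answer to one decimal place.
448.0%

For Y = 7X^4:
If X → X(1 + 0.53)
Then Y → Y · (1 + 0.53)^4
     ≈ Y · 5.4798

Percentage change = ((1 + 0.53)^4 − 1) × 100% ≈ 448.0%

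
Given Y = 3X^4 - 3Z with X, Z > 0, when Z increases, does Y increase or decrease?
Y decreases

Taking the partial derivative:
∂Y/∂Z = -3

∂Y/∂Z = -3 < 0 (assuming positive values)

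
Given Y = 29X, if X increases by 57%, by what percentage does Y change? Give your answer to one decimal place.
57.0%

For Y = 29X:
If X → X(1 + 0.57)
Then Y → Y · (1 + 0.57)^1
     = Y · 1.5700

Percentage change = ((1 + 0.57)^1 − 1) × 100% = 57.0%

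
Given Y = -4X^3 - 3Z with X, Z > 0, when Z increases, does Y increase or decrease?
Y decreases

Taking the partial derivative:
∂Y/∂Z = -3

∂Y/∂Z = -3 < 0 (assuming positive values)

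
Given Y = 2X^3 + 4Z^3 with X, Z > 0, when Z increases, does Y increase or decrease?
Y increases

Taking the partial derivative:
∂Y/∂Z = 12Z^2

∂Y/∂Z = 12Z^2 > 0 (assuming positive values)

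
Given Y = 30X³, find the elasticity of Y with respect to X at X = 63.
Elasticity = 3

Elasticity = (dY/dX) · (X/Y)

dY/dX = 90·X²
At X = 63: dY/dX = 357210, Y = 7501410

Elasticity = 357210 · (63 / 7501410) = 3

Interpretation: for a small percentage change in X, the percentage change in Y is approximately 3.00 times as large.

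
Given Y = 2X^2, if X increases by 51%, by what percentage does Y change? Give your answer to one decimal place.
128.0%

For Y = 2X^2:
If X → X(1 + 0.51)
Then Y → Y · (1 + 0.51)^2
     = Y · 2.2801

Percentage change = ((1 + 0.51)^2 − 1) × 100% ≈ 128.0%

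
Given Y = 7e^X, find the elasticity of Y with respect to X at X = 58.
Elasticity = 58

Elasticity = (dY/dX) · (X/Y)

dY/dX = 7·e^X
At X = 58: dY/dX = 7·e^58, Y = 7·e^58

Elasticity = (7·e^58) · (58 / (7·e^58)) = 58

Interpretation: for a small percentage change in X, the percentage change in Y is approximately 58.00 times as large.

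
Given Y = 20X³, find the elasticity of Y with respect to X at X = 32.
Elasticity = 3

Elasticity = (dY/dX) · (X/Y)

dY/dX = 60·X²
At X = 32: dY/dX = 61440, Y = 655360

Elasticity = 61440 · (32 / 655360) = 3

Interpretation: for a small percentage change in X, the percentage change in Y is approximately 3.00 times as large.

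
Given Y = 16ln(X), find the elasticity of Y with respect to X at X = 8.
Elasticity = 1/ln(8) ≈ 0.4809

Elasticity = (dY/dX) · (X/Y)

dY/dX = 16/X
At X = 8: dY/dX = 2, Y = 16·ln(8)

Elasticity = 2 · (8 / (16·ln(8))) = 1/ln(8) ≈ 0.4809

Interpretation: for a small percentage change in X, the percentage change in Y is approximately 0.48 times as large.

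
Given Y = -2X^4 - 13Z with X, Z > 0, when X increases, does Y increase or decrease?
Y decreases

Taking the partial derivative:
∂Y/∂X = -8X^3

∂Y/∂X = -8X^3 < 0 (assuming positive values)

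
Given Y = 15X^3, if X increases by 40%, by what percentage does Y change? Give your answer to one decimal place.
174.4%

For Y = 15X^3:
If X → X(1 + 0.4)
Then Y → Y · (1 + 0.4)^3
     = Y · 2.7440

Percentage change = ((1 + 0.4)^3 − 1) × 100% = 174.4%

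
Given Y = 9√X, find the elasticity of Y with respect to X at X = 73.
Elasticity = 1/2

Elasticity = (dY/dX) · (X/Y)

dY/dX = 9/(2·√X)
At X = 73: dY/dX = 9·√73/146, Y = 9·√73

Elasticity = (9·√73/146) · (73 / (9·√73)) = 1/2

Interpretation: for a small percentage change in X, the percentage change in Y is approximately 0.50 times as large.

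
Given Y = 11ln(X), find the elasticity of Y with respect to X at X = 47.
Elasticity = 1/ln(47) ≈ 0.2597

Elasticity = (dY/dX) · (X/Y)

dY/dX = 11/X
At X = 47: dY/dX = 11/47, Y = 11·ln(47)

Elasticity = (11/47) · (47 / (11·ln(47))) = 1/ln(47) ≈ 0.2597

Interpretation: for a small percentage change in X, the percentage change in Y is approximately 0.26 times as large.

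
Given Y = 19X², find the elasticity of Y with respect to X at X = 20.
Elasticity = 2

Elasticity = (dY/dX) · (X/Y)

dY/dX = 38·X
At X = 20: dY/dX = 760, Y = 7600

Elasticity = 760 · (20 / 7600) = 2

Interpretation: for a small percentage change in X, the percentage change in Y is approximately 2.00 times as large.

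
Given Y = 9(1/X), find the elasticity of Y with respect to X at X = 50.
Elasticity = -1

Elasticity = (dY/dX) · (X/Y)

dY/dX = -9/X²
At X = 50: dY/dX = -9/2500, Y = 9/50

Elasticity = (-9/2500) · (50 / (9/50)) = -1

Interpretation: for a small percentage change in X, the percentage change in Y is approximately -1.00 times as large.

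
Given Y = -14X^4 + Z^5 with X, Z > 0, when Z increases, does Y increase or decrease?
Y increases

Taking the partial derivative:
∂Y/∂Z = 5Z^4

∂Y/∂Z = 5Z^4 > 0 (assuming positive values)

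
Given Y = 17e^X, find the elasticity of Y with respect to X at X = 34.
Elasticity = 34

Elasticity = (dY/dX) · (X/Y)

dY/dX = 17·e^X
At X = 34: dY/dX = 17·e^34, Y = 17·e^34

Elasticity = (17·e^34) · (34 / (17·e^34)) = 34

Interpretation: for a small percentage change in X, the percentage change in Y is approximately 34.00 times as large.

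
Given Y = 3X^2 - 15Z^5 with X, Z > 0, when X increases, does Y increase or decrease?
Y increases

Taking the partial derivative:
∂Y/∂X = 6X

∂Y/∂X = 6X > 0 (assuming positive values)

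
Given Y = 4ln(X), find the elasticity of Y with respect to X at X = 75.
Elasticity = 1/ln(75) ≈ 0.2316

Elasticity = (dY/dX) · (X/Y)

dY/dX = 4/X
At X = 75: dY/dX = 4/75, Y = 4·ln(75)

Elasticity = (4/75) · (75 / (4·ln(75))) = 1/ln(75) ≈ 0.2316

Interpretation: for a small percentage change in X, the percentage change in Y is approximately 0.23 times as large.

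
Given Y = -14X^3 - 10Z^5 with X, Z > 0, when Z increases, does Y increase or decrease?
Y decreases

Taking the partial derivative:
∂Y/∂Z = -50Z^4

∂Y/∂Z = -50Z^4 < 0 (assuming positive values)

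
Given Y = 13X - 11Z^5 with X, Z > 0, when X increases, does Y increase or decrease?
Y increases

Taking the partial derivative:
∂Y/∂X = 13

∂Y/∂X = 13 > 0 (assuming positive values)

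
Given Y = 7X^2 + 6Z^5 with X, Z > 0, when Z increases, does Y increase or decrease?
Y increases

Taking the partial derivative:
∂Y/∂Z = 30Z^4

∂Y/∂Z = 30Z^4 > 0 (assuming positive values)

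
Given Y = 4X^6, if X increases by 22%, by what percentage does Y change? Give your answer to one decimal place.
229.7%

For Y = 4X^6:
If X → X(1 + 0.22)
Then Y → Y · (1 + 0.22)^6
     ≈ Y · 3.2973

Percentage change = ((1 + 0.22)^6 − 1) × 100% ≈ 229.7%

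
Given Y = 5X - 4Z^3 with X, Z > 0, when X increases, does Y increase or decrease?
Y increases

Taking the partial derivative:
∂Y/∂X = 5

∂Y/∂X = 5 > 0 (assuming positive values)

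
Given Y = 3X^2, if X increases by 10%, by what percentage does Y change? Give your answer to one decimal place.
21.0%

For Y = 3X^2:
If X → X(1 + 0.1)
Then Y → Y · (1 + 0.1)^2
     = Y · 1.2100

Percentage change = ((1 + 0.1)^2 − 1) × 100% = 21.0%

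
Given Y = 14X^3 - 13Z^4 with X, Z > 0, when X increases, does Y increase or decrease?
Y increases

Taking the partial derivative:
∂Y/∂X = 42X^2

∂Y/∂X = 42X^2 > 0 (assuming positive values)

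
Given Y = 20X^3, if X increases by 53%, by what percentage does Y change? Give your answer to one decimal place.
258.2%

For Y = 20X^3:
If X → X(1 + 0.53)
Then Y → Y · (1 + 0.53)^3
     ≈ Y · 3.5816

Percentage change = ((1 + 0.53)^3 − 1) × 100% ≈ 258.2%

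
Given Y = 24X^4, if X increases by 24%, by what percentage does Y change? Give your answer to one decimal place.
136.4%

For Y = 24X^4:
If X → X(1 + 0.24)
Then Y → Y · (1 + 0.24)^4
     ≈ Y · 2.3642

Percentage change = ((1 + 0.24)^4 − 1) × 100% ≈ 136.4%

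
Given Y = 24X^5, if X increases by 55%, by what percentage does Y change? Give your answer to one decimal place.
794.7%

For Y = 24X^5:
If X → X(1 + 0.55)
Then Y → Y · (1 + 0.55)^5
     ≈ Y · 8.9466

Percentage change = ((1 + 0.55)^5 − 1) × 100% ≈ 794.7%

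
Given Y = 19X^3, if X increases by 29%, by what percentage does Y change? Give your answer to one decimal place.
114.7%

For Y = 19X^3:
If X → X(1 + 0.29)
Then Y → Y · (1 + 0.29)^3
     ≈ Y · 2.1467

Percentage change = ((1 + 0.29)^3 − 1) × 100% ≈ 114.7%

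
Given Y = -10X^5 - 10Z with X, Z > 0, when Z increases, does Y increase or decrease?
Y decreases

Taking the partial derivative:
∂Y/∂Z = -10

∂Y/∂Z = -10 < 0 (assuming positive values)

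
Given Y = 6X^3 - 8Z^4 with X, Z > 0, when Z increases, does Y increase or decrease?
Y decreases

Taking the partial derivative:
∂Y/∂Z = -32Z^3

∂Y/∂Z = -32Z^3 < 0 (assuming positive values)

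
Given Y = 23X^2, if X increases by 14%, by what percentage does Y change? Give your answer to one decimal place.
30.0%

For Y = 23X^2:
If X → X(1 + 0.14)
Then Y → Y · (1 + 0.14)^2
     = Y · 1.2996

Percentage change = ((1 + 0.14)^2 − 1) × 100% ≈ 30.0%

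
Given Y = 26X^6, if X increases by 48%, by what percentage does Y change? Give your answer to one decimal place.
950.9%

For Y = 26X^6:
If X → X(1 + 0.48)
Then Y → Y · (1 + 0.48)^6
     ≈ Y · 10.5092

Percentage change = ((1 + 0.48)^6 − 1) × 100% ≈ 950.9%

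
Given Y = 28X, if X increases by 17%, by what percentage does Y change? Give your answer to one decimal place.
17.0%

For Y = 28X:
If X → X(1 + 0.17)
Then Y → Y · (1 + 0.17)^1
     = Y · 1.1700

Percentage change = ((1 + 0.17)^1 − 1) × 100% = 17.0%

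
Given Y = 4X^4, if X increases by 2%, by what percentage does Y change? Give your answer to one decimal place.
8.2%

For Y = 4X^4:
If X → X(1 + 0.02)
Then Y → Y · (1 + 0.02)^4
     ≈ Y · 1.0824

Percentage change = ((1 + 0.02)^4 − 1) × 100% ≈ 8.2%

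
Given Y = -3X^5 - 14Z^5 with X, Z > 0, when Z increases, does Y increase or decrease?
Y decreases

Taking the partial derivative:
∂Y/∂Z = -70Z^4

∂Y/∂Z = -70Z^4 < 0 (assuming positive values)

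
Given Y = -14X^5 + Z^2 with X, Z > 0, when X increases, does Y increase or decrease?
Y decreases

Taking the partial derivative:
∂Y/∂X = -70X^4

∂Y/∂X = -70X^4 < 0 (assuming positive values)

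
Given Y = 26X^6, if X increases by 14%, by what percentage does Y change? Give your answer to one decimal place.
119.5%

For Y = 26X^6:
If X → X(1 + 0.14)
Then Y → Y · (1 + 0.14)^6
     ≈ Y · 2.1950

Percentage change = ((1 + 0.14)^6 − 1) × 100% ≈ 119.5%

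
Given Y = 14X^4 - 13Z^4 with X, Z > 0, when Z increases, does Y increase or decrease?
Y decreases

Taking the partial derivative:
∂Y/∂Z = -52Z^3

∂Y/∂Z = -52Z^3 < 0 (assuming positive values)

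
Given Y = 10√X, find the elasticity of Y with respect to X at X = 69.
Elasticity = 1/2

Elasticity = (dY/dX) · (X/Y)

dY/dX = 5/√X
At X = 69: dY/dX = 5·√69/69, Y = 10·√69

Elasticity = (5·√69/69) · (69 / (10·√69)) = 1/2

Interpretation: for a small percentage change in X, the percentage change in Y is approximately 0.50 times as large.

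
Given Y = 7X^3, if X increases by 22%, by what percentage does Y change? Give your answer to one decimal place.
81.6%

For Y = 7X^3:
If X → X(1 + 0.22)
Then Y → Y · (1 + 0.22)^3
     ≈ Y · 1.8158

Percentage change = ((1 + 0.22)^3 − 1) × 100% ≈ 81.6%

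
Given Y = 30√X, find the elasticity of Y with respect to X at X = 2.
Elasticity = 1/2

Elasticity = (dY/dX) · (X/Y)

dY/dX = 15/√X
At X = 2: dY/dX = 15·√2/2, Y = 30·√2

Elasticity = (15·√2/2) · (2 / (30·√2)) = 1/2

Interpretation: for a small percentage change in X, the percentage change in Y is approximately 0.50 times as large.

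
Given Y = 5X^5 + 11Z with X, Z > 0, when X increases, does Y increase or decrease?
Y increases

Taking the partial derivative:
∂Y/∂X = 25X^4

∂Y/∂X = 25X^4 > 0 (assuming positive values)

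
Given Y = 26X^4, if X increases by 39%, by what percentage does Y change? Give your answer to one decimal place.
273.3%

For Y = 26X^4:
If X → X(1 + 0.39)
Then Y → Y · (1 + 0.39)^4
     ≈ Y · 3.7330

Percentage change = ((1 + 0.39)^4 − 1) × 100% ≈ 273.3%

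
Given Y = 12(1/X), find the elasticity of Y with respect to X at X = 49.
Elasticity = -1

Elasticity = (dY/dX) · (X/Y)

dY/dX = -12/X²
At X = 49: dY/dX = -12/2401, Y = 12/49

Elasticity = (-12/2401) · (49 / (12/49)) = -1

Interpretation: for a small percentage change in X, the percentage change in Y is approximately -1.00 times as large.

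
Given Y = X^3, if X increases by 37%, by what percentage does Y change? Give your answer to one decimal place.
157.1%

For Y = X^3:
If X → X(1 + 0.37)
Then Y → Y · (1 + 0.37)^3
     ≈ Y · 2.5714

Percentage change = ((1 + 0.37)^3 − 1) × 100% ≈ 157.1%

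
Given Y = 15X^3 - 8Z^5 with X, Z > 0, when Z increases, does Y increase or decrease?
Y decreases

Taking the partial derivative:
∂Y/∂Z = -40Z^4

∂Y/∂Z = -40Z^4 < 0 (assuming positive values)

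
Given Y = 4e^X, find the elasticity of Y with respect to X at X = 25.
Elasticity = 25

Elasticity = (dY/dX) · (X/Y)

dY/dX = 4·e^X
At X = 25: dY/dX = 4·e^25, Y = 4·e^25

Elasticity = (4·e^25) · (25 / (4·e^25)) = 25

Interpretation: for a small percentage change in X, the percentage change in Y is approximately 25.00 times as large.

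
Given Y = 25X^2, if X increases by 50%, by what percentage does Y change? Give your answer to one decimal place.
125.0%

For Y = 25X^2:
If X → X(1 + 0.5)
Then Y → Y · (1 + 0.5)^2
     = Y · 2.2500

Percentage change = ((1 + 0.5)^2 − 1) × 100% = 125.0%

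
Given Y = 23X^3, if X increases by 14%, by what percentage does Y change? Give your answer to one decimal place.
48.2%

For Y = 23X^3:
If X → X(1 + 0.14)
Then Y → Y · (1 + 0.14)^3
     ≈ Y · 1.4815

Percentage change = ((1 + 0.14)^3 − 1) × 100% ≈ 48.2%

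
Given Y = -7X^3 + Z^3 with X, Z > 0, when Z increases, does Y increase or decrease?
Y increases

Taking the partial derivative:
∂Y/∂Z = 3Z^2

∂Y/∂Z = 3Z^2 > 0 (assuming positive values)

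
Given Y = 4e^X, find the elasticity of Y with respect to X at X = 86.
Elasticity = 86

Elasticity = (dY/dX) · (X/Y)

dY/dX = 4·e^X
At X = 86: dY/dX = 4·e^86, Y = 4·e^86

Elasticity = (4·e^86) · (86 / (4·e^86)) = 86

Interpretation: for a small percentage change in X, the percentage change in Y is approximately 86.00 times as large.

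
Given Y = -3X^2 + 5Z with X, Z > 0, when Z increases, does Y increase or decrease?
Y increases

Taking the partial derivative:
∂Y/∂Z = 5

∂Y/∂Z = 5 > 0 (assuming positive values)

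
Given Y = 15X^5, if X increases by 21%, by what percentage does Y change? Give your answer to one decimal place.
159.4%

For Y = 15X^5:
If X → X(1 + 0.21)
Then Y → Y · (1 + 0.21)^5
     ≈ Y · 2.5937

Percentage change = ((1 + 0.21)^5 − 1) × 100% ≈ 159.4%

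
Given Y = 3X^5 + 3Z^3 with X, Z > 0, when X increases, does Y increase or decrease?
Y increases

Taking the partial derivative:
∂Y/∂X = 15X^4

∂Y/∂X = 15X^4 > 0 (assuming positive values)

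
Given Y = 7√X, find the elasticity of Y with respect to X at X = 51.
Elasticity = 1/2

Elasticity = (dY/dX) · (X/Y)

dY/dX = 7/(2·√X)
At X = 51: dY/dX = 7·√51/102, Y = 7·√51

Elasticity = (7·√51/102) · (51 / (7·√51)) = 1/2

Interpretation: for a small percentage change in X, the percentage change in Y is approximately 0.50 times as large.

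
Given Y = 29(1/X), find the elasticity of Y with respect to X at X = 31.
Elasticity = -1

Elasticity = (dY/dX) · (X/Y)

dY/dX = -29/X²
At X = 31: dY/dX = -29/961, Y = 29/31

Elasticity = (-29/961) · (31 / (29/31)) = -1

Interpretation: for a small percentage change in X, the percentage change in Y is approximately -1.00 times as large.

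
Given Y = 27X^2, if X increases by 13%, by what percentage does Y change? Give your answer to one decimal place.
27.7%

For Y = 27X^2:
If X → X(1 + 0.13)
Then Y → Y · (1 + 0.13)^2
     = Y · 1.2769

Percentage change = ((1 + 0.13)^2 − 1) × 100% ≈ 27.7%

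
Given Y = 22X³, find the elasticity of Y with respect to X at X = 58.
Elasticity = 3

Elasticity = (dY/dX) · (X/Y)

dY/dX = 66·X²
At X = 58: dY/dX = 222024, Y = 4292464

Elasticity = 222024 · (58 / 4292464) = 3

Interpretation: for a small percentage change in X, the percentage change in Y is approximately 3.00 times as large.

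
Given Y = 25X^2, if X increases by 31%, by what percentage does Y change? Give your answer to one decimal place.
71.6%

For Y = 25X^2:
If X → X(1 + 0.31)
Then Y → Y · (1 + 0.31)^2
     = Y · 1.7161

Percentage change = ((1 + 0.31)^2 − 1) × 100% ≈ 71.6%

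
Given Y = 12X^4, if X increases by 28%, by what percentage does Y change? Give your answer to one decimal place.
168.4%

For Y = 12X^4:
If X → X(1 + 0.28)
Then Y → Y · (1 + 0.28)^4
     ≈ Y · 2.6844

Percentage change = ((1 + 0.28)^4 − 1) × 100% ≈ 168.4%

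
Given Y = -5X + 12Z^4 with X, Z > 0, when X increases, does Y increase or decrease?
Y decreases

Taking the partial derivative:
∂Y/∂X = -5

∂Y/∂X = -5 < 0 (assuming positive values)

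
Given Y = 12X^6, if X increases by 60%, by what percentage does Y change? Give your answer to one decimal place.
1577.7%

For Y = 12X^6:
If X → X(1 + 0.6)
Then Y → Y · (1 + 0.6)^6
     ≈ Y · 16.7772

Percentage change = ((1 + 0.6)^6 − 1) × 100% ≈ 1577.7%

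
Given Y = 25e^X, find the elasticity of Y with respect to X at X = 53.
Elasticity = 53

Elasticity = (dY/dX) · (X/Y)

dY/dX = 25·e^X
At X = 53: dY/dX = 25·e^53, Y = 25·e^53

Elasticity = (25·e^53) · (53 / (25·e^53)) = 53

Interpretation: for a small percentage change in X, the percentage change in Y is approximately 53.00 times as large.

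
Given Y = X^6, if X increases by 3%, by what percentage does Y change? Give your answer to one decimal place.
19.4%

For Y = X^6:
If X → X(1 + 0.03)
Then Y → Y · (1 + 0.03)^6
     ≈ Y · 1.1941

Percentage change = ((1 + 0.03)^6 − 1) × 100% ≈ 19.4%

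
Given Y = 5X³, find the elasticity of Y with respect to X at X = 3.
Elasticity = 3

Elasticity = (dY/dX) · (X/Y)

dY/dX = 15·X²
At X = 3: dY/dX = 135, Y = 135

Elasticity = 135 · (3 / 135) = 3

Interpretation: for a small percentage change in X, the percentage change in Y is approximately 3.00 times as large.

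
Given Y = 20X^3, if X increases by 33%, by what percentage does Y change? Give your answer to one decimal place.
135.3%

For Y = 20X^3:
If X → X(1 + 0.33)
Then Y → Y · (1 + 0.33)^3
     ≈ Y · 2.3526

Percentage change = ((1 + 0.33)^3 − 1) × 100% ≈ 135.3%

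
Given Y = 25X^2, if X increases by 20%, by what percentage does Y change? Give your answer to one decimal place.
44.0%

For Y = 25X^2:
If X → X(1 + 0.2)
Then Y → Y · (1 + 0.2)^2
     = Y · 1.4400

Percentage change = ((1 + 0.2)^2 − 1) × 100% = 44.0%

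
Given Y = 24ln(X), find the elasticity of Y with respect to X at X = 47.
Elasticity = 1/ln(47) ≈ 0.2597

Elasticity = (dY/dX) · (X/Y)

dY/dX = 24/X
At X = 47: dY/dX = 24/47, Y = 24·ln(47)

Elasticity = (24/47) · (47 / (24·ln(47))) = 1/ln(47) ≈ 0.2597

Interpretation: for a small percentage change in X, the percentage change in Y is approximately 0.26 times as large.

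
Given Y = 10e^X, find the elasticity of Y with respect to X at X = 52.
Elasticity = 52

Elasticity = (dY/dX) · (X/Y)

dY/dX = 10·e^X
At X = 52: dY/dX = 10·e^52, Y = 10·e^52

Elasticity = (10·e^52) · (52 / (10·e^52)) = 52

Interpretation: for a small percentage change in X, the percentage change in Y is approximately 52.00 times as large.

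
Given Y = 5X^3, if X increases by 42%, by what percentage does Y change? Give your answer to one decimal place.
186.3%

For Y = 5X^3:
If X → X(1 + 0.42)
Then Y → Y · (1 + 0.42)^3
     ≈ Y · 2.8633

Percentage change = ((1 + 0.42)^3 − 1) × 100% ≈ 186.3%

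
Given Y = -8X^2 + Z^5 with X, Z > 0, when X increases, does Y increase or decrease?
Y decreases

Taking the partial derivative:
∂Y/∂X = -16X

∂Y/∂X = -16X < 0 (assuming positive values)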